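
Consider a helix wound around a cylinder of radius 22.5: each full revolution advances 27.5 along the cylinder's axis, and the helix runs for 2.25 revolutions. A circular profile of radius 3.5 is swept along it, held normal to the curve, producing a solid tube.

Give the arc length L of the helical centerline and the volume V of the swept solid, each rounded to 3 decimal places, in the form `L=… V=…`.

2πR = 2π·22.5 = 141.371669
per-turn = √(141.371669² + 27.5²) = √(19985.9489 + 756.25) = √20742.1989 = 144.021522
L = 2.25 × 144.021522 = 324.048425
V = π·3.5² × L = 38.484510 × 324.048425 = 12470.844869

L=324.048 V=12470.845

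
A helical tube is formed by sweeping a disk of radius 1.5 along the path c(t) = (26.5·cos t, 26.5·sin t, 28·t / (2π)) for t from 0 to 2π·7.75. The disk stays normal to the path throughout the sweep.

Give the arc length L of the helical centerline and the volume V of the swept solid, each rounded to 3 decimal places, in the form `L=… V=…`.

2πR = 2π·26.5 = 166.504411
per-turn = √(166.504411² + 28²) = √(27723.7188 + 784) = √28507.7188 = 168.842290
L = 7.75 × 168.842290 = 1308.527745
V = π·1.5² × L = 7.068583 × 1308.527745 = 9249.437586

L=1308.528 V=9249.438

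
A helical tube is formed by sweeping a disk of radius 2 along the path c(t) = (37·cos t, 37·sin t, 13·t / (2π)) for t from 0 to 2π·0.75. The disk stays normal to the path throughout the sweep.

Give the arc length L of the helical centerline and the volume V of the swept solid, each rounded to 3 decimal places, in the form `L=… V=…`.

L=174.631 V=2194.475

2πR = 2π·37 = 232.477856
per-turn = √(232.477856² + 13²) = √(54045.9537 + 169) = √54214.9537 = 232.841048
L = 0.75 × 232.841048 = 174.630786
V = π·2² × L = 12.566371 × 174.630786 = 2194.475179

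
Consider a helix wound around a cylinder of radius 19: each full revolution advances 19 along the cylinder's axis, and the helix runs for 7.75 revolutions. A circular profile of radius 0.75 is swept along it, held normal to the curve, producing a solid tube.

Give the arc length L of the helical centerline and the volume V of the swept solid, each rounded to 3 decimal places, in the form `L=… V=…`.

L=936.844 V=1655.539

2πR = 2π·19 = 119.380521
per-turn = √(119.380521² + 19²) = √(14251.7088 + 361) = √14612.7088 = 120.883037
L = 7.75 × 120.883037 = 936.843541
V = π·0.75² × L = 1.767146 × 936.843541 = 1655.539191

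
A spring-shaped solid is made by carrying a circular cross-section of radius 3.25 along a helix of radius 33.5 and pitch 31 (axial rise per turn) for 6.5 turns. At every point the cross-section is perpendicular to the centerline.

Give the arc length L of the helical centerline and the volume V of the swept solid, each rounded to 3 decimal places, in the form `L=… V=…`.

L=1382.922 V=45889.608

2πR = 2π·33.5 = 210.486708
per-turn = √(210.486708² + 31²) = √(44304.6542 + 961) = √45265.6542 = 212.757266
L = 6.5 × 212.757266 = 1382.922228
V = π·3.25² × L = 33.183072 × 1382.922228 = 45889.608413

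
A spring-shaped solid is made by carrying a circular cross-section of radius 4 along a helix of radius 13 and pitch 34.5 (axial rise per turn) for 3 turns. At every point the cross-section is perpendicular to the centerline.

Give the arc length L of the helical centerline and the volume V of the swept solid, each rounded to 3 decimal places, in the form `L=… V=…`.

2πR = 2π·13 = 81.681409
per-turn = √(81.681409² + 34.5²) = √(6671.8526 + 1190.25) = √7862.1026 = 88.668498
L = 3 × 88.668498 = 266.005495
V = π·4² × L = 50.265482 × 266.005495 = 13370.894524

L=266.005 V=13370.895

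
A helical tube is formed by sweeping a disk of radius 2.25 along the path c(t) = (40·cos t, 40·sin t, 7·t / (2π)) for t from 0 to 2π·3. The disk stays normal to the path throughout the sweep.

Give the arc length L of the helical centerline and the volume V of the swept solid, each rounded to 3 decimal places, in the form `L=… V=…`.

2πR = 2π·40 = 251.327412
per-turn = √(251.327412² + 7²) = √(63165.4682 + 49) = √63214.4682 = 251.424876
L = 3 × 251.424876 = 754.274627
V = π·2.25² × L = 15.904313 × 754.274627 = 11996.219618

L=754.275 V=11996.220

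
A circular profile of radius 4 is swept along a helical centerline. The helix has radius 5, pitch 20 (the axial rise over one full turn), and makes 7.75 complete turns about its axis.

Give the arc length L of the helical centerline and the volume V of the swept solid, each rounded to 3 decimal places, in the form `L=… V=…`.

L=288.625 V=14507.868

2πR = 2π·5 = 31.415927
per-turn = √(31.415927² + 20²) = √(986.9604 + 400) = √1386.9604 = 37.241918
L = 7.75 × 37.241918 = 288.624863
V = π·4² × L = 50.265482 × 288.624863 = 14507.867979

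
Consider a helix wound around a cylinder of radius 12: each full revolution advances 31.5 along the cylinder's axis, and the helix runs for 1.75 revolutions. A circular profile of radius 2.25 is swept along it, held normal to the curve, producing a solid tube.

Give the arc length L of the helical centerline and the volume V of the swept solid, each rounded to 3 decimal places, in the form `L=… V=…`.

2πR = 2π·12 = 75.398224
per-turn = √(75.398224² + 31.5²) = √(5684.8921 + 992.25) = √6677.1421 = 81.713782
L = 1.75 × 81.713782 = 142.999118
V = π·2.25² × L = 15.904313 × 142.999118 = 2274.302706

L=142.999 V=2274.303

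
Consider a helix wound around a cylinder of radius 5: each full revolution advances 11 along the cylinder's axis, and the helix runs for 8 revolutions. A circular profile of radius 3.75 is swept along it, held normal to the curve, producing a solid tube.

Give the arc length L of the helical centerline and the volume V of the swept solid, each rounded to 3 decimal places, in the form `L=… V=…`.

L=266.288 V=11764.258

2πR = 2π·5 = 31.415927
per-turn = √(31.415927² + 11²) = √(986.9604 + 121) = √1107.9604 = 33.286040
L = 8 × 33.286040 = 266.288318
V = π·3.75² × L = 44.178647 × 266.288318 = 11764.257508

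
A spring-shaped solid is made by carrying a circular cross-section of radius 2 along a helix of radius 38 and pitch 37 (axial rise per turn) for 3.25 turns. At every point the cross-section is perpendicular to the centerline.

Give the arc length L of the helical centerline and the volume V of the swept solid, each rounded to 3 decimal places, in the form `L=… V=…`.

L=785.235 V=9867.560

2πR = 2π·38 = 238.761042
per-turn = √(238.761042² + 37²) = √(57006.8350 + 1369) = √58375.8350 = 241.610917
L = 3.25 × 241.610917 = 785.235479
V = π·2² × L = 12.566371 × 785.235479 = 9867.560048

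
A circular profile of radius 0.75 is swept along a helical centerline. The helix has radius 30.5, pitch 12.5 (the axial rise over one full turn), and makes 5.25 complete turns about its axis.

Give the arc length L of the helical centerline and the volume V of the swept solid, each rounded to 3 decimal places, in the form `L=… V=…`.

2πR = 2π·30.5 = 191.637152
per-turn = √(191.637152² + 12.5²) = √(36724.7980 + 156.25) = √36881.0480 = 192.044391
L = 5.25 × 192.044391 = 1008.233051
V = π·0.75² × L = 1.767146 × 1008.233051 = 1781.694869

L=1008.233 V=1781.695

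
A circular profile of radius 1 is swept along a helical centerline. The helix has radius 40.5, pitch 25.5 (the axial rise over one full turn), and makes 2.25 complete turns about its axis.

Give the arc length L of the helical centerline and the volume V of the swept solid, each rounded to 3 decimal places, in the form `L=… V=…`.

2πR = 2π·40.5 = 254.469005
per-turn = √(254.469005² + 25.5²) = √(64754.4745 + 650.25) = √65404.7245 = 255.743474
L = 2.25 × 255.743474 = 575.422816
V = π·1² × L = 3.141593 × 575.422816 = 1807.744093

L=575.423 V=1807.744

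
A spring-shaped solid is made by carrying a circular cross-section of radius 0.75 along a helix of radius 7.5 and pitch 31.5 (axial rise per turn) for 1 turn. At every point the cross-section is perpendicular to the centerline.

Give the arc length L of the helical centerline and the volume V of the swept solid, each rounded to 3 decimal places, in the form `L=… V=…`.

2πR = 2π·7.5 = 47.123890
per-turn = √(47.123890² + 31.5²) = √(2220.6610 + 992.25) = √3212.9110 = 56.682546
L = 1 × 56.682546 = 56.682546
V = π·0.75² × L = 1.767146 × 56.682546 = 100.166326

L=56.683 V=100.166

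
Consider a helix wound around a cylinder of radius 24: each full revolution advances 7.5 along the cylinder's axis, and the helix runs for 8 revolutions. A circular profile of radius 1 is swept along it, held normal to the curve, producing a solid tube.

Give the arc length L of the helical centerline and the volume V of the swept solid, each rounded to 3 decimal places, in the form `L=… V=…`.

2πR = 2π·24 = 150.796447
per-turn = √(150.796447² + 7.5²) = √(22739.5685 + 56.25) = √22795.8185 = 150.982842
L = 8 × 150.982842 = 1207.862735
V = π·1² × L = 3.141593 × 1207.862735 = 3794.612695

L=1207.863 V=3794.613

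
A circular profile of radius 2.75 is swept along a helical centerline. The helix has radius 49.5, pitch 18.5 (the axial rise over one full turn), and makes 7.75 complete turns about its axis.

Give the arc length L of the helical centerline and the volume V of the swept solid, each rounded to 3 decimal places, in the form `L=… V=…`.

L=2414.647 V=57367.902

2πR = 2π·49.5 = 311.017673
per-turn = √(311.017673² + 18.5²) = √(96731.9927 + 342.25) = √97074.2427 = 311.567397
L = 7.75 × 311.567397 = 2414.647325
V = π·2.75² × L = 23.758294 × 2414.647325 = 57367.902124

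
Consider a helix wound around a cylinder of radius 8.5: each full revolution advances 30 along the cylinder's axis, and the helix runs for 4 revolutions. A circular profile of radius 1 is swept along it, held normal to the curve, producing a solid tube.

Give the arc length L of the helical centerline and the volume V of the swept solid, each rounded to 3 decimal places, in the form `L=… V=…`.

L=245.025 V=769.767

2πR = 2π·8.5 = 53.407075
per-turn = √(53.407075² + 30²) = √(2852.3157 + 900) = √3752.3157 = 61.256148
L = 4 × 61.256148 = 245.024592
V = π·1² × L = 3.141593 × 245.024592 = 769.767459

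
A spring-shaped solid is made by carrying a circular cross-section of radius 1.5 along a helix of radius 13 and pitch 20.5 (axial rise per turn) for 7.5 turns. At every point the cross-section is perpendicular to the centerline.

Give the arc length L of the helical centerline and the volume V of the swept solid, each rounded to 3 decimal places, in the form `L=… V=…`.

2πR = 2π·13 = 81.681409
per-turn = √(81.681409² + 20.5²) = √(6671.8526 + 420.25) = √7092.1026 = 84.214622
L = 7.5 × 84.214622 = 631.609666
V = π·1.5² × L = 7.068583 × 631.609666 = 4464.585643

L=631.610 V=4464.586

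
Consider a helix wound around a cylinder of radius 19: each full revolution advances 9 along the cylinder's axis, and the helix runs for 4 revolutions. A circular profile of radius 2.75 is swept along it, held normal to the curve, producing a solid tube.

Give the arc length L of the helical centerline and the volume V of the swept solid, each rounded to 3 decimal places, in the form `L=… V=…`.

L=478.877 V=11377.305

2πR = 2π·19 = 119.380521
per-turn = √(119.380521² + 9²) = √(14251.7088 + 81) = √14332.7088 = 119.719291
L = 4 × 119.719291 = 478.877166
V = π·2.75² × L = 23.758294 × 478.877166 = 11377.304711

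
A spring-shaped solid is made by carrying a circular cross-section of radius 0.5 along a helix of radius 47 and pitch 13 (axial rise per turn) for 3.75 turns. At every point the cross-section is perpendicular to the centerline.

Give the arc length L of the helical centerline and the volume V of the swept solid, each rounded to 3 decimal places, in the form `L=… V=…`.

2πR = 2π·47 = 295.309709
per-turn = √(295.309709² + 13²) = √(87207.8245 + 169) = √87376.8245 = 295.595711
L = 3.75 × 295.595711 = 1108.483917
V = π·0.5² × L = 0.785398 × 1108.483917 = 870.601233

L=1108.484 V=870.601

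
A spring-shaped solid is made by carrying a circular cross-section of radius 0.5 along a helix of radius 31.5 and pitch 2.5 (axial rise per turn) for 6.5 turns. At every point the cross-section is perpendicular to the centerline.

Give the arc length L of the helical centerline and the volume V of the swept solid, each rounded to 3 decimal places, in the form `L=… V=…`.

2πR = 2π·31.5 = 197.920337
per-turn = √(197.920337² + 2.5²) = √(39172.4599 + 6.25) = √39178.7099 = 197.936126
L = 6.5 × 197.936126 = 1286.584817
V = π·0.5² × L = 0.785398 × 1286.584817 = 1010.481353

L=1286.585 V=1010.481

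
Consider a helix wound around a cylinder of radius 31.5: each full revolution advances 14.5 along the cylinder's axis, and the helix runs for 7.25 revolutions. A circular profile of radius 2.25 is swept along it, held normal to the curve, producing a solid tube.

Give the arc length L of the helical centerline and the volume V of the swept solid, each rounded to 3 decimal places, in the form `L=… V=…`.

2πR = 2π·31.5 = 197.920337
per-turn = √(197.920337² + 14.5²) = √(39172.4599 + 210.25) = √39382.7099 = 198.450774
L = 7.25 × 198.450774 = 1438.768115
V = π·2.25² × L = 15.904313 × 1438.768115 = 22882.618153

L=1438.768 V=22882.618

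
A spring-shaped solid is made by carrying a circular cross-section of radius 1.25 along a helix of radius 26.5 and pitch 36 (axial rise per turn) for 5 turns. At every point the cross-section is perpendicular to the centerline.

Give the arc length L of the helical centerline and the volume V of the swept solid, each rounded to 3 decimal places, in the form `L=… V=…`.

L=851.759 V=4181.061

2πR = 2π·26.5 = 166.504411
per-turn = √(166.504411² + 36²) = √(27723.7188 + 1296) = √29019.7188 = 170.351750
L = 5 × 170.351750 = 851.758751
V = π·1.25² × L = 4.908739 × 851.758751 = 4181.060989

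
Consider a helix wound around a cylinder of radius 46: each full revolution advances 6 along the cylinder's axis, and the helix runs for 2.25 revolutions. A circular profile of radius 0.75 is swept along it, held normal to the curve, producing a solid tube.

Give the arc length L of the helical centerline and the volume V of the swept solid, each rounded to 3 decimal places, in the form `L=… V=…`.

2πR = 2π·46 = 289.026524
per-turn = √(289.026524² + 6²) = √(83536.3317 + 36) = √83572.3317 = 289.088795
L = 2.25 × 289.088795 = 650.449790
V = π·0.75² × L = 1.767146 × 650.449790 = 1149.439658

L=650.450 V=1149.440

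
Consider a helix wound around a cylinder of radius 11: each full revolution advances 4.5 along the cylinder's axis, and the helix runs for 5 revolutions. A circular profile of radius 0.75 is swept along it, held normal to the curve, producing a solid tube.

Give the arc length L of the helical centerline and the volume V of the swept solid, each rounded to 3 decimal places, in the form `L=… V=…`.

L=346.307 V=611.975

2πR = 2π·11 = 69.115038
per-turn = √(69.115038² + 4.5²) = √(4776.8885 + 20.25) = √4797.1385 = 69.261378
L = 5 × 69.261378 = 346.306892
V = π·0.75² × L = 1.767146 × 346.306892 = 611.974793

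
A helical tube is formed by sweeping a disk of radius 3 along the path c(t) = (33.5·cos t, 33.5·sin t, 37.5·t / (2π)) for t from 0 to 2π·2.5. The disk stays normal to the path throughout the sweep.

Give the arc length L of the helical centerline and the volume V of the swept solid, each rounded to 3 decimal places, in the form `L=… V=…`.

L=534.503 V=15112.708

2πR = 2π·33.5 = 210.486708
per-turn = √(210.486708² + 37.5²) = √(44304.6542 + 1406.25) = √45710.9042 = 213.801085
L = 2.5 × 213.801085 = 534.502714
V = π·3² × L = 28.274334 × 534.502714 = 15112.708189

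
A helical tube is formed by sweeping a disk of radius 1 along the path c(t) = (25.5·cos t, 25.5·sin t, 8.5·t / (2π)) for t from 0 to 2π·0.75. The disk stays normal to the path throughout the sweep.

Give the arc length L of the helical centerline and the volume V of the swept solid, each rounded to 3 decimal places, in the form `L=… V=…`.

L=120.335 V=378.043

2πR = 2π·25.5 = 160.221225
per-turn = √(160.221225² + 8.5²) = √(25670.8410 + 72.25) = √25743.0910 = 160.446536
L = 0.75 × 160.446536 = 120.334902
V = π·1² × L = 3.141593 × 120.334902 = 378.043245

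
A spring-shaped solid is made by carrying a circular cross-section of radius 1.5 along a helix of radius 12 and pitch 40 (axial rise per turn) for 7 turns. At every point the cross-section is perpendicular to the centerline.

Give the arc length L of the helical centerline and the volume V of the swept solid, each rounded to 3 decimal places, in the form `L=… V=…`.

L=597.461 V=4223.203

2πR = 2π·12 = 75.398224
per-turn = √(75.398224² + 40²) = √(5684.8921 + 1600) = √7284.8921 = 85.351580
L = 7 × 85.351580 = 597.461057
V = π·1.5² × L = 7.068583 × 597.461057 = 4223.203352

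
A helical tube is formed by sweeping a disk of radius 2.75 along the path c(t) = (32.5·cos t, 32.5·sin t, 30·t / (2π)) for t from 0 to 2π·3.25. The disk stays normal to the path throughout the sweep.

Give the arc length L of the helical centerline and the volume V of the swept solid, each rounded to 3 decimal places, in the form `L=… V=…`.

2πR = 2π·32.5 = 204.203522
per-turn = √(204.203522² + 30²) = √(41699.0786 + 900) = √42599.0786 = 206.395442
L = 3.25 × 206.395442 = 670.785187
V = π·2.75² × L = 23.758294 × 670.785187 = 15936.711990

L=670.785 V=15936.712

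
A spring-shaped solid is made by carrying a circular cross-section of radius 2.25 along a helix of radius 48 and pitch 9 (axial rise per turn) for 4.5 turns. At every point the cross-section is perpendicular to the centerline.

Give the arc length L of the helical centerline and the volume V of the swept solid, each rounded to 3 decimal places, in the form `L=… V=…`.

L=1357.772 V=21594.434

2πR = 2π·48 = 301.592895
per-turn = √(301.592895² + 9²) = √(90958.2742 + 81) = √91039.2742 = 301.727152
L = 4.5 × 301.727152 = 1357.772183
V = π·2.25² × L = 15.904313 × 1357.772183 = 21594.433526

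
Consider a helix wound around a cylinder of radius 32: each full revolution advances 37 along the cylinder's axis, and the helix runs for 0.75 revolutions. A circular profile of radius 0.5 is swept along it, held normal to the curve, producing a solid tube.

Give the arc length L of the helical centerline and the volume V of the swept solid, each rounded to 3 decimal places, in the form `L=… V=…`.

2πR = 2π·32 = 201.061930
per-turn = √(201.061930² + 37²) = √(40425.8996 + 1369) = √41794.8996 = 204.438009
L = 0.75 × 204.438009 = 153.328507
V = π·0.5² × L = 0.785398 × 153.328507 = 120.423928

L=153.329 V=120.424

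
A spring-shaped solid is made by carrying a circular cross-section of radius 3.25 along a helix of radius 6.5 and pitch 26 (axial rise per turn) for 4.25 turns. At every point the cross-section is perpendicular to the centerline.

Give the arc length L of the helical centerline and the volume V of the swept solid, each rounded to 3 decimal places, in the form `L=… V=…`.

2πR = 2π·6.5 = 40.840704
per-turn = √(40.840704² + 26²) = √(1667.9631 + 676) = √2343.9631 = 48.414493
L = 4.25 × 48.414493 = 205.761596
V = π·3.25² × L = 33.183072 × 205.761596 = 6827.801930

L=205.762 V=6827.802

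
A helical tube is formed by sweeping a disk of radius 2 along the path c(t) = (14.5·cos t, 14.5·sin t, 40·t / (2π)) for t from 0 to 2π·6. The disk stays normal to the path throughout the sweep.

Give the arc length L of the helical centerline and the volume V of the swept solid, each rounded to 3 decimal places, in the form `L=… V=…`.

2πR = 2π·14.5 = 91.106187
per-turn = √(91.106187² + 40²) = √(8300.3373 + 1600) = √9900.3373 = 99.500439
L = 6 × 99.500439 = 597.002632
V = π·2² × L = 12.566371 × 597.002632 = 7502.156334

L=597.003 V=7502.156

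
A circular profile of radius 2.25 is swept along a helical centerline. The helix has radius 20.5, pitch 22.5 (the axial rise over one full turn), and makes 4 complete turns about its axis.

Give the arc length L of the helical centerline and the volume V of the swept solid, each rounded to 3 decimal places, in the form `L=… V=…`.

2πR = 2π·20.5 = 128.805299
per-turn = √(128.805299² + 22.5²) = √(16590.8050 + 506.25) = √17097.0550 = 130.755707
L = 4 × 130.755707 = 523.022829
V = π·2.25² × L = 15.904313 × 523.022829 = 8318.318683

L=523.023 V=8318.319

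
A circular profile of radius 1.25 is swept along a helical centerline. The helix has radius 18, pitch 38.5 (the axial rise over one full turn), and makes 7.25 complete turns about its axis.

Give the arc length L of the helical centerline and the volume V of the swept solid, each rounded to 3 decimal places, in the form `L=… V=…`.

L=866.163 V=4251.767

2πR = 2π·18 = 113.097336
per-turn = √(113.097336² + 38.5²) = √(12791.0073 + 1482.25) = √14273.2573 = 119.470738
L = 7.25 × 119.470738 = 866.162852
V = π·1.25² × L = 4.908739 × 866.162852 = 4251.766960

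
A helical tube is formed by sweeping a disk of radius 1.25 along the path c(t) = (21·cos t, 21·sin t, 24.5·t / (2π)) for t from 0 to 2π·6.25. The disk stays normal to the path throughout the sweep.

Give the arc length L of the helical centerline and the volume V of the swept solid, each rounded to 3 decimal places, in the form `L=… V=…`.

2πR = 2π·21 = 131.946891
per-turn = √(131.946891² + 24.5²) = √(17409.9822 + 600.25) = √18010.2322 = 134.202206
L = 6.25 × 134.202206 = 838.763789
V = π·1.25² × L = 4.908739 × 838.763789 = 4117.272122

L=838.764 V=4117.272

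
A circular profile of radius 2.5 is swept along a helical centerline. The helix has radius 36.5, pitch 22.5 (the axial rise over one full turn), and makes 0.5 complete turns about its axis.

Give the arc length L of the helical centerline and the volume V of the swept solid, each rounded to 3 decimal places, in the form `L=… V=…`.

2πR = 2π·36.5 = 229.336264
per-turn = √(229.336264² + 22.5²) = √(52595.1219 + 506.25) = √53101.3719 = 230.437349
L = 0.5 × 230.437349 = 115.218675
V = π·2.5² × L = 19.634954 × 115.218675 = 2262.313384

L=115.219 V=2262.313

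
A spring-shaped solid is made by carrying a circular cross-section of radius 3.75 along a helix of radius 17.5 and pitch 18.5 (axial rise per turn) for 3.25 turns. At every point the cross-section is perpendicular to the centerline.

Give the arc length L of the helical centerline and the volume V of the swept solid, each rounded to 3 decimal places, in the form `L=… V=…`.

L=362.379 V=16009.408

2πR = 2π·17.5 = 109.955743
per-turn = √(109.955743² + 18.5²) = √(12090.2654 + 342.25) = √12432.5154 = 111.501190
L = 3.25 × 111.501190 = 362.378868
V = π·3.75² × L = 44.178647 × 362.378868 = 16009.407968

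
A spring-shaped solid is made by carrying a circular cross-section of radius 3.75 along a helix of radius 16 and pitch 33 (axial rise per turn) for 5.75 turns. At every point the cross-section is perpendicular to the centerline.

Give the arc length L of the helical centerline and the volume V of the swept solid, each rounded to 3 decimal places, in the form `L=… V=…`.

2πR = 2π·16 = 100.530965
per-turn = √(100.530965² + 33²) = √(10106.4749 + 1089) = √11195.4749 = 105.808671
L = 5.75 × 105.808671 = 608.399860
V = π·3.75² × L = 44.178647 × 608.399860 = 26878.282442

L=608.400 V=26878.282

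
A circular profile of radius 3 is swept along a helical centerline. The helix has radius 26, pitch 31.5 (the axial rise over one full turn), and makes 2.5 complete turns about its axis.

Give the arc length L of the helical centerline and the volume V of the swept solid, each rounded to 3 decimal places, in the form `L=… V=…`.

L=415.930 V=11760.147

2πR = 2π·26 = 163.362818
per-turn = √(163.362818² + 31.5²) = √(26687.4103 + 992.25) = √27679.6603 = 166.372054
L = 2.5 × 166.372054 = 415.930135
V = π·3² × L = 28.274334 × 415.930135 = 11760.147498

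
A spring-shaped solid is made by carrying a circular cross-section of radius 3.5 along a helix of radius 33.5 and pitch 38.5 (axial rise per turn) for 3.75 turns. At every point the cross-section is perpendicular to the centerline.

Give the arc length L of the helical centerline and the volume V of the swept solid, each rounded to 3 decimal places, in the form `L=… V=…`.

2πR = 2π·33.5 = 210.486708
per-turn = √(210.486708² + 38.5²) = √(44304.6542 + 1482.25) = √45786.9042 = 213.978747
L = 3.75 × 213.978747 = 802.420301
V = π·3.5² × L = 38.484510 × 802.420301 = 30880.752109

L=802.420 V=30880.752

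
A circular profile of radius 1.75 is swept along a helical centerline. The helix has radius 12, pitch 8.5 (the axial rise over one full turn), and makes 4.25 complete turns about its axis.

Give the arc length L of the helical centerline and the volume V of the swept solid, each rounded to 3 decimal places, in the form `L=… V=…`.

2πR = 2π·12 = 75.398224
per-turn = √(75.398224² + 8.5²) = √(5684.8921 + 72.25) = √5757.1421 = 75.875834
L = 4.25 × 75.875834 = 322.472293
V = π·1.75² × L = 9.621128 × 322.472293 = 3102.547048

L=322.472 V=3102.547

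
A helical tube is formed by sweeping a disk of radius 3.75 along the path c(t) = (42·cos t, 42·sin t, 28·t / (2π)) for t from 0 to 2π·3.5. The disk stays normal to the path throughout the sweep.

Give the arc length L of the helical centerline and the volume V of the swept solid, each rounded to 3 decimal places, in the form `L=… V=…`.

L=928.813 V=41033.690

2πR = 2π·42 = 263.893783
per-turn = √(263.893783² + 28²) = √(69639.9287 + 784) = √70423.9287 = 265.375072
L = 3.5 × 265.375072 = 928.812751
V = π·3.75² × L = 44.178647 × 928.812751 = 41033.690359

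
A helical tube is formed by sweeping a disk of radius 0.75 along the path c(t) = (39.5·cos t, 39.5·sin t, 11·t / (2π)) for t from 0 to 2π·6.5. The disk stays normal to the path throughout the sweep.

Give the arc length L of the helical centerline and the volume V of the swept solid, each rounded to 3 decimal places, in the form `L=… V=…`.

L=1614.792 V=2853.572

2πR = 2π·39.5 = 248.185820
per-turn = √(248.185820² + 11²) = √(61596.2011 + 121) = √61717.2011 = 248.429469
L = 6.5 × 248.429469 = 1614.791548
V = π·0.75² × L = 1.767146 × 1614.791548 = 2853.572212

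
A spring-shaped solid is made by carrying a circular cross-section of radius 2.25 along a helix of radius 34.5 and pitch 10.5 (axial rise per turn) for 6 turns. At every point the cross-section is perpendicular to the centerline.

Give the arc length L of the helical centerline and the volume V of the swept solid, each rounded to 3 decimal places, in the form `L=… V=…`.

2πR = 2π·34.5 = 216.769893
per-turn = √(216.769893² + 10.5²) = √(46989.1866 + 110.25) = √47099.4366 = 217.024046
L = 6 × 217.024046 = 1302.144276
V = π·2.25² × L = 15.904313 × 1302.144276 = 20709.709890

L=1302.144 V=20709.710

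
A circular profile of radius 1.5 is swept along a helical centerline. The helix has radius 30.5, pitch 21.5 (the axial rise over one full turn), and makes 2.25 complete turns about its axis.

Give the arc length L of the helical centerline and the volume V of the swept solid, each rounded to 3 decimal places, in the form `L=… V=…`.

L=433.889 V=3066.979

2πR = 2π·30.5 = 191.637152
per-turn = √(191.637152² + 21.5²) = √(36724.7980 + 462.25) = √37187.0480 = 192.839436
L = 2.25 × 192.839436 = 433.888730
V = π·1.5² × L = 7.068583 × 433.888730 = 3066.978708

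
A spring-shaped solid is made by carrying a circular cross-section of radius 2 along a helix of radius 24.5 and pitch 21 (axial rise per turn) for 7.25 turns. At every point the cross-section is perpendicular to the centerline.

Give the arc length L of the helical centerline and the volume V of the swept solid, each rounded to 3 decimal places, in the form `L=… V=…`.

L=1126.388 V=14154.606

2πR = 2π·24.5 = 153.938040
per-turn = √(153.938040² + 21²) = √(23696.9202 + 441) = √24137.9202 = 155.363832
L = 7.25 × 155.363832 = 1126.387779
V = π·2² × L = 12.566371 × 1126.387779 = 14154.606287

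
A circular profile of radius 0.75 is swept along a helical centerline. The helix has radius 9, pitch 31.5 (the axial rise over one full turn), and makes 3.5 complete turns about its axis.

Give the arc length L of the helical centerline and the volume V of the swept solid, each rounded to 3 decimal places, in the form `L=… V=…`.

2πR = 2π·9 = 56.548668
per-turn = √(56.548668² + 31.5²) = √(3197.7518 + 992.25) = √4190.0018 = 64.730223
L = 3.5 × 64.730223 = 226.555782
V = π·0.75² × L = 1.767146 × 226.555782 = 400.357114

L=226.556 V=400.357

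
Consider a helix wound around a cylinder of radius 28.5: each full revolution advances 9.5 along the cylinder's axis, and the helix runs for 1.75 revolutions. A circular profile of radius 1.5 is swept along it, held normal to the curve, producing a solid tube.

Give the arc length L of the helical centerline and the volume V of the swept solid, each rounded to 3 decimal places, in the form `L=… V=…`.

L=313.815 V=2218.224

2πR = 2π·28.5 = 179.070781
per-turn = √(179.070781² + 9.5²) = √(32066.3447 + 90.25) = √32156.5947 = 179.322600
L = 1.75 × 179.322600 = 313.814549
V = π·1.5² × L = 7.068583 × 313.814549 = 2218.224335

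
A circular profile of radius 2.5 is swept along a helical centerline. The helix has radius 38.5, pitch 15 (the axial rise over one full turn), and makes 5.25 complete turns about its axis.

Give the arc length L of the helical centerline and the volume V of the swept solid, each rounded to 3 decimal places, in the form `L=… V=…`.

2πR = 2π·38.5 = 241.902634
per-turn = √(241.902634² + 15²) = √(58516.8845 + 225) = √58741.8845 = 242.367251
L = 5.25 × 242.367251 = 1272.428069
V = π·2.5² × L = 19.634954 × 1272.428069 = 24984.066716

L=1272.428 V=24984.067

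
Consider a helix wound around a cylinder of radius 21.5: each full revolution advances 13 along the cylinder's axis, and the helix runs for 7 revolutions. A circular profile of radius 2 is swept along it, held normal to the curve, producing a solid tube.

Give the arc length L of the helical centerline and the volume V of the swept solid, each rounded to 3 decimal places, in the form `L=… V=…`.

L=949.988 V=11937.900

2πR = 2π·21.5 = 135.088484
per-turn = √(135.088484² + 13²) = √(18248.8985 + 169) = √18417.8985 = 135.712559
L = 7 × 135.712559 = 949.987910
V = π·2² × L = 12.566371 × 949.987910 = 11937.900151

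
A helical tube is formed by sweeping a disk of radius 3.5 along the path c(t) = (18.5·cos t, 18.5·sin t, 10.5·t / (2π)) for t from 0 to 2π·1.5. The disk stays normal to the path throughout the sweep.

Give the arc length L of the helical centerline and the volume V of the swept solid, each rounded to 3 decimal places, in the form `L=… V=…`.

2πR = 2π·18.5 = 116.238928
per-turn = √(116.238928² + 10.5²) = √(13511.4884 + 110.25) = √13621.7384 = 116.712203
L = 1.5 × 116.712203 = 175.068305
V = π·3.5² × L = 38.484510 × 175.068305 = 6737.417940

L=175.068 V=6737.418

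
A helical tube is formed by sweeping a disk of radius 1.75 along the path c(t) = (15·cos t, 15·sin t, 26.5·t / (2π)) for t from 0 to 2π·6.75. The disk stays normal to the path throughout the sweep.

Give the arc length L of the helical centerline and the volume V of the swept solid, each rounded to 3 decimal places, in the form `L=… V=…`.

L=660.842 V=6358.042

2πR = 2π·15 = 94.247780
per-turn = √(94.247780² + 26.5²) = √(8882.6440 + 702.25) = √9584.8940 = 97.902472
L = 6.75 × 97.902472 = 660.841684
V = π·1.75² × L = 9.621128 × 660.841684 = 6358.042099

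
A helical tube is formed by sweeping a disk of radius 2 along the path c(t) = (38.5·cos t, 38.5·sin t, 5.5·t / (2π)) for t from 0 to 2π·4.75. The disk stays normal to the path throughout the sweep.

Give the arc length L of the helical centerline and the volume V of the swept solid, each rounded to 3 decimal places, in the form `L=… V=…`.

L=1149.334 V=14442.963

2πR = 2π·38.5 = 241.902634
per-turn = √(241.902634² + 5.5²) = √(58516.8845 + 30.25) = √58547.1345 = 241.965151
L = 4.75 × 241.965151 = 1149.334469
V = π·2² × L = 12.566371 × 1149.334469 = 14442.962899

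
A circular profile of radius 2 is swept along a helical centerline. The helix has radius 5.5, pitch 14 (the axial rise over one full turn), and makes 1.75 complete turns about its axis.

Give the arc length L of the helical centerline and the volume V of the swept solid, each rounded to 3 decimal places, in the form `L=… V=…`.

2πR = 2π·5.5 = 34.557519
per-turn = √(34.557519² + 14²) = √(1194.2221 + 196) = √1390.2221 = 37.285683
L = 1.75 × 37.285683 = 65.249945
V = π·2² × L = 12.566371 × 65.249945 = 819.954987

L=65.250 V=819.955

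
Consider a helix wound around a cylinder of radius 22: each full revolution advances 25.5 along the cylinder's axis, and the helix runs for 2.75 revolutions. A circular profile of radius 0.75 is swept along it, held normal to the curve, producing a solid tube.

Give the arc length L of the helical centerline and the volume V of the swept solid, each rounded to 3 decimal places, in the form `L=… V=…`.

L=386.547 V=683.085

2πR = 2π·22 = 138.230077
per-turn = √(138.230077² + 25.5²) = √(19107.5541 + 650.25) = √19757.8041 = 140.562456
L = 2.75 × 140.562456 = 386.546755
V = π·0.75² × L = 1.767146 × 386.546755 = 683.084500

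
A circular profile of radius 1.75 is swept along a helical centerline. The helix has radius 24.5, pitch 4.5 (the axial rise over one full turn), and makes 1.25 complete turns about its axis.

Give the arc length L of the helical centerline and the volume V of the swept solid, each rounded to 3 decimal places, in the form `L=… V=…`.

2πR = 2π·24.5 = 153.938040
per-turn = √(153.938040² + 4.5²) = √(23696.9202 + 20.25) = √23717.1702 = 154.003799
L = 1.25 × 154.003799 = 192.504749
V = π·1.75² × L = 9.621128 × 192.504749 = 1852.112735

L=192.505 V=1852.113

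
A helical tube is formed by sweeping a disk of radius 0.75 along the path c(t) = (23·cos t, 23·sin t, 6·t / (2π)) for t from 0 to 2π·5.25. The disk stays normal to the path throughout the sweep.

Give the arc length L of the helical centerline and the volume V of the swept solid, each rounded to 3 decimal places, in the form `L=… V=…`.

2πR = 2π·23 = 144.513262
per-turn = √(144.513262² + 6²) = √(20884.0829 + 36) = √20920.0829 = 144.637764
L = 5.25 × 144.637764 = 759.348264
V = π·0.75² × L = 1.767146 × 759.348264 = 1341.879146

L=759.348 V=1341.879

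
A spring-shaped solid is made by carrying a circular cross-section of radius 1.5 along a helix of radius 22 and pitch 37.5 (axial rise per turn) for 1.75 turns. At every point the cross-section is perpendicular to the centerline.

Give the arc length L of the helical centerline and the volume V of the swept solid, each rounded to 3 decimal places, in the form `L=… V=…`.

L=250.646 V=1771.714

2πR = 2π·22 = 138.230077
per-turn = √(138.230077² + 37.5²) = √(19107.5541 + 1406.25) = √20513.8041 = 143.226409
L = 1.75 × 143.226409 = 250.646215
V = π·1.5² × L = 7.068583 × 250.646215 = 1771.713693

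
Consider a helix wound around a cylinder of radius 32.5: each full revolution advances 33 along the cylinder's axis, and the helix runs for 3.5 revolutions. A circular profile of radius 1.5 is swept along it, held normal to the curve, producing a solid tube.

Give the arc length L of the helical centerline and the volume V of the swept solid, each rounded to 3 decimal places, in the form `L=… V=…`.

L=723.985 V=5117.547

2πR = 2π·32.5 = 204.203522
per-turn = √(204.203522² + 33²) = √(41699.0786 + 1089) = √42788.0786 = 206.852795
L = 3.5 × 206.852795 = 723.984781
V = π·1.5² × L = 7.068583 × 723.984781 = 5117.546854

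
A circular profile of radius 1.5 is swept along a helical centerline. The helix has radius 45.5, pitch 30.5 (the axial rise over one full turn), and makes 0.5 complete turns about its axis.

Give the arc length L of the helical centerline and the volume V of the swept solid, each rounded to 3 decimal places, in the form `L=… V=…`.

L=143.754 V=1016.135

2πR = 2π·45.5 = 285.884931
per-turn = √(285.884931² + 30.5²) = √(81730.1940 + 930.25) = √82660.4440 = 287.507294
L = 0.5 × 287.507294 = 143.753647
V = π·1.5² × L = 7.068583 × 143.753647 = 1016.134653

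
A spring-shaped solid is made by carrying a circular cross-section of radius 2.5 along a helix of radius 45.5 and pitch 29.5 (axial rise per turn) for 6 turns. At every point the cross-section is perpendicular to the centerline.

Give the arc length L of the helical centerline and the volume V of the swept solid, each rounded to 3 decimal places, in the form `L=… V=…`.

L=1724.418 V=33858.860

2πR = 2π·45.5 = 285.884931
per-turn = √(285.884931² + 29.5²) = √(81730.1940 + 870.25) = √82600.4440 = 287.402930
L = 6 × 287.402930 = 1724.417579
V = π·2.5² × L = 19.634954 × 1724.417579 = 33858.859980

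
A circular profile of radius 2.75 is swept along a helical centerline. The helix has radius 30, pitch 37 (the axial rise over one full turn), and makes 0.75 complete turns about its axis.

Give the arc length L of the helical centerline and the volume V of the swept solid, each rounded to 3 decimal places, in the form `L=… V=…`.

2πR = 2π·30 = 188.495559
per-turn = √(188.495559² + 37²) = √(35530.5758 + 1369) = √36899.5758 = 192.092623
L = 0.75 × 192.092623 = 144.069467
V = π·2.75² × L = 23.758294 × 144.069467 = 3422.844825

L=144.069 V=3422.845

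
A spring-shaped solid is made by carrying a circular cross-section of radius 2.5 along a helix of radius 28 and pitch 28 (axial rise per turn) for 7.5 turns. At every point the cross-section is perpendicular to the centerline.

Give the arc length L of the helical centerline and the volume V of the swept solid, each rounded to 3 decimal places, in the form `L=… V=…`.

L=1336.076 V=26233.785

2πR = 2π·28 = 175.929189
per-turn = √(175.929189² + 28²) = √(30951.0794 + 784) = √31735.0794 = 178.143424
L = 7.5 × 178.143424 = 1336.075678
V = π·2.5² × L = 19.634954 × 1336.075678 = 26233.784584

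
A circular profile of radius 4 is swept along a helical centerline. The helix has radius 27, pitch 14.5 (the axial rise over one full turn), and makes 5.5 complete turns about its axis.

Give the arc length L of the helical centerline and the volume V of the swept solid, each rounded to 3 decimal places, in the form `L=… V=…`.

L=936.455 V=47071.363

2πR = 2π·27 = 169.646003
per-turn = √(169.646003² + 14.5²) = √(28779.7664 + 210.25) = √28990.0164 = 170.264548
L = 5.5 × 170.264548 = 936.455016
V = π·4² × L = 50.265482 × 936.455016 = 47071.363182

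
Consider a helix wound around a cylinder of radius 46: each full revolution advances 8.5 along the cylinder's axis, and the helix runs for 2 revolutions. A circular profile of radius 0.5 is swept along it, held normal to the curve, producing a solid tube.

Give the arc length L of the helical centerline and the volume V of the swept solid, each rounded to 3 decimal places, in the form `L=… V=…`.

L=578.303 V=454.198

2πR = 2π·46 = 289.026524
per-turn = √(289.026524² + 8.5²) = √(83536.3317 + 72.25) = √83608.5817 = 289.151486
L = 2 × 289.151486 = 578.302971
V = π·0.5² × L = 0.785398 × 578.302971 = 454.198092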